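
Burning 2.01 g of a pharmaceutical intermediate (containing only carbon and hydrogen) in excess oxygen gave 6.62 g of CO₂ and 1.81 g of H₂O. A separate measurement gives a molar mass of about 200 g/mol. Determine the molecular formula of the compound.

mol C = 6.62 g CO₂ ÷ 44.009 g/mol = 0.1504 mol
mol H = 2 × 1.81 g H₂O ÷ 18.015 g/mol = 0.2009 mol
Divide by the smallest (0.1504 mol): C 1.000, H 1.336
Multiplying each by 3 gives whole numbers: C 3.00, H 4.01
Empirical formula: C3H4
Empirical-formula mass = 40.06 g/mol; 200 ÷ 40.06 ≈ 5, so the molecular formula is C15H20.

C15H20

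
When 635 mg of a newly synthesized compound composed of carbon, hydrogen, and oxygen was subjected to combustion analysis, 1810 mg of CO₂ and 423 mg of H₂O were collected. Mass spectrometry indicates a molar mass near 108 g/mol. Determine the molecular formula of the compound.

mol C = 1.81 g CO₂ ÷ 44.009 g/mol = 0.04113 mol
mol H = 2 × 0.423 g H₂O ÷ 18.015 g/mol = 0.04696 mol
mass O = 0.635 − (0.4940 + 0.04734) = 0.09368 g → mol O = 0.09368 ÷ 15.999 = 0.005855 mol
Divide by the smallest (0.005855 mol): C 7.024, H 8.021, O 1.000
Empirical formula: C7H8O
Empirical-formula mass = 108.14 g/mol; 108 ÷ 108.14 ≈ 1, so the molecular formula is C7H8O.

C7H8O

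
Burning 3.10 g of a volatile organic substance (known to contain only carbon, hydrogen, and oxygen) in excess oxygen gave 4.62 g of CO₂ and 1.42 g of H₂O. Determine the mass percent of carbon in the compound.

40.7%

mol C = 4.62 g CO₂ ÷ 44.009 g/mol = 0.1050 mol
mol H = 2 × 1.42 g H₂O ÷ 18.015 g/mol = 0.1576 mol
mass O = 3.10 − (1.261 + 0.1589) = 1.680 g → mol O = 1.680 ÷ 15.999 = 0.1050 mol
mass % C = 1.261 g ÷ 3.10 g × 100%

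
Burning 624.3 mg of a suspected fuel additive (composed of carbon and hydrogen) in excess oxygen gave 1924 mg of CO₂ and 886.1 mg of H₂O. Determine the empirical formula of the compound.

C4H9

mol C = 1.924 g CO₂ ÷ 44.009 g/mol = 0.043718 mol
mol H = 2 × 0.8861 g H₂O ÷ 18.015 g/mol = 0.098374 mol
Divide by the smallest (0.043718 mol): C 1.000, H 2.250
Multiplying each by 4 gives whole numbers: C 4.00, H 9.00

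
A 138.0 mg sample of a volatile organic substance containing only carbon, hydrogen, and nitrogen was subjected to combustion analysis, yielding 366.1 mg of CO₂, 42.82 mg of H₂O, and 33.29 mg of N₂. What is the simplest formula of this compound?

mol C = 0.3661 g CO₂ ÷ 44.009 g/mol = 0.0083188 mol
mol H = 2 × 0.04282 g H₂O ÷ 18.015 g/mol = 0.0047538 mol
mol N = 2 × 0.03329 g N₂ ÷ 28.014 g/mol = 0.0023767 mol
Divide by the smallest (0.0023767 mol): C 3.500, H 2.000, N 1.000
Multiplying each by 2 gives whole numbers: C 7.00, H 4.00, N 2.00

C7H4N2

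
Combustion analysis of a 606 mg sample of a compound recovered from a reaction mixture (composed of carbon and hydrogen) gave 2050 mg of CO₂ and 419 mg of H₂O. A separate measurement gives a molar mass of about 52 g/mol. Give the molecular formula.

C4H4

mol C = 2.05 g CO₂ ÷ 44.009 g/mol = 0.04658 mol
mol H = 2 × 0.419 g H₂O ÷ 18.015 g/mol = 0.04652 mol
Divide by the smallest (0.04652 mol): C 1.001, H 1.000
Empirical formula: CH
Empirical-formula mass = 13.02 g/mol; 52 ÷ 13.02 ≈ 4, so the molecular formula is C4H4.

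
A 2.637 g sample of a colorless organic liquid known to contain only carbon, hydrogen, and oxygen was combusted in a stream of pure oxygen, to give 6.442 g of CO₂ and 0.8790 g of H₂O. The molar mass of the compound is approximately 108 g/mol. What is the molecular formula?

C6H4O2

mol C = 6.442 g CO₂ ÷ 44.009 g/mol = 0.14638 mol
mol H = 2 × 0.8790 g H₂O ÷ 18.015 g/mol = 0.097585 mol
mass O = 2.637 − (1.7582 + 0.098366) = 0.78047 g → mol O = 0.78047 ÷ 15.999 = 0.048783 mol
Divide by the smallest (0.048783 mol): C 3.001, H 2.000, O 1.000
Empirical formula: C3H2O
Empirical-formula mass = 54.05 g/mol; 108 ÷ 54.05 ≈ 2, so the molecular formula is C6H4O2.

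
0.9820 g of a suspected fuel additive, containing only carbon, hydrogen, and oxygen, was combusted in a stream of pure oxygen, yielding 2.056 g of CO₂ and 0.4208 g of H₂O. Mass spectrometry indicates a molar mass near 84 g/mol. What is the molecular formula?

mol C = 2.056 g CO₂ ÷ 44.009 g/mol = 0.046718 mol
mol H = 2 × 0.4208 g H₂O ÷ 18.015 g/mol = 0.046717 mol
mass O = 0.9820 − (0.56113 + 0.047090) = 0.37378 g → mol O = 0.37378 ÷ 15.999 = 0.023363 mol
Divide by the smallest (0.023363 mol): C 2.000, H 2.000, O 1.000
Empirical formula: C2H2O
Empirical-formula mass = 42.04 g/mol; 84 ÷ 42.04 ≈ 2, so the molecular formula is C4H4O2.

C4H4O2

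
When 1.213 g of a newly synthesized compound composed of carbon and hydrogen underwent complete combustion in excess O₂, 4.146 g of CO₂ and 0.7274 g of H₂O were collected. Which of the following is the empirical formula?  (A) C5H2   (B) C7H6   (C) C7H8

mol C = 4.146 g CO₂ ÷ 44.009 g/mol = 0.094208 mol
mol H = 2 × 0.7274 g H₂O ÷ 18.015 g/mol = 0.080755 mol
Divide by the smallest (0.080755 mol): C 1.167, H 1.000
Multiplying each by 6 gives whole numbers: C 7.00, H 6.00

(B) C7H6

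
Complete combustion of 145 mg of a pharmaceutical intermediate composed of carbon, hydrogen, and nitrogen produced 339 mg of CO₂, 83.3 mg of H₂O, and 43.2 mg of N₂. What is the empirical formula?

mol C = 0.339 g CO₂ ÷ 44.009 g/mol = 0.007703 mol
mol H = 2 × 0.0833 g H₂O ÷ 18.015 g/mol = 0.009248 mol
mol N = 2 × 0.0432 g N₂ ÷ 28.014 g/mol = 0.003084 mol
Divide by the smallest (0.003084 mol): C 2.498, H 2.998, N 1.000
Multiplying each by 2 gives whole numbers: C 5.00, H 6.00, N 2.00

C5H6N2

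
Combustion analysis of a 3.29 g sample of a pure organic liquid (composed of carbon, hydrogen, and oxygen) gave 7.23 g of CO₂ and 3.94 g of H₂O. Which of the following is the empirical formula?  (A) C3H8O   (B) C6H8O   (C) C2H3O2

mol C = 7.23 g CO₂ ÷ 44.009 g/mol = 0.1643 mol
mol H = 2 × 3.94 g H₂O ÷ 18.015 g/mol = 0.4374 mol
mass O = 3.29 − (1.973 + 0.4409) = 0.8759 g → mol O = 0.8759 ÷ 15.999 = 0.05475 mol
Divide by the smallest (0.05475 mol): C 3.001, H 7.990, O 1.000

(A) C3H8O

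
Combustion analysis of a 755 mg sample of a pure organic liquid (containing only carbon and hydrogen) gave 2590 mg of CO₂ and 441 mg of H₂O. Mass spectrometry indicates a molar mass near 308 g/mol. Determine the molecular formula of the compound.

mol C = 2.59 g CO₂ ÷ 44.009 g/mol = 0.05885 mol
mol H = 2 × 0.441 g H₂O ÷ 18.015 g/mol = 0.04896 mol
Divide by the smallest (0.04896 mol): C 1.202, H 1.000
Multiplying each by 5 gives whole numbers: C 6.01, H 5.00
Empirical formula: C6H5
Empirical-formula mass = 77.11 g/mol; 308 ÷ 77.11 ≈ 4, so the molecular formula is C24H20.

C24H20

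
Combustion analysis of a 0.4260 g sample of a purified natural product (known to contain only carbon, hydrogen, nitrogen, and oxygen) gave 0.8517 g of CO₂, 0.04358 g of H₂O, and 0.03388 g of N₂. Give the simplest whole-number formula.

mol C = 0.8517 g CO₂ ÷ 44.009 g/mol = 0.019353 mol
mol H = 2 × 0.04358 g H₂O ÷ 18.015 g/mol = 0.0048382 mol
mol N = 2 × 0.03388 g N₂ ÷ 28.014 g/mol = 0.0024188 mol
mass O = 0.4260 − (0.23245 + 0.0048769 + 0.033880) = 0.15480 g → mol O = 0.15480 ÷ 15.999 = 0.0096753 mol
Divide by the smallest (0.0024188 mol): C 8.001, H 2.000, N 1.000, O 4.000

C8H2NO4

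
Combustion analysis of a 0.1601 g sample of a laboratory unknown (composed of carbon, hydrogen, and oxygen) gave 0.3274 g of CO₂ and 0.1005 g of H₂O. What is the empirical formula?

C2H3O

mol C = 0.3274 g CO₂ ÷ 44.009 g/mol = 0.0074394 mol
mol H = 2 × 0.1005 g H₂O ÷ 18.015 g/mol = 0.011157 mol
mass O = 0.1601 − (0.089354 + 0.011247) = 0.059499 g → mol O = 0.059499 ÷ 15.999 = 0.0037189 mol
Divide by the smallest (0.0037189 mol): C 2.000, H 3.000, O 1.000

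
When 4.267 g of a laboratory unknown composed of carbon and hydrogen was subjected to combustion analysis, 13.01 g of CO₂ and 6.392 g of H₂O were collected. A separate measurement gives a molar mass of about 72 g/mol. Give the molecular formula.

mol C = 13.01 g CO₂ ÷ 44.009 g/mol = 0.29562 mol
mol H = 2 × 6.392 g H₂O ÷ 18.015 g/mol = 0.70963 mol
Divide by the smallest (0.29562 mol): C 1.000, H 2.400
Multiplying each by 5 gives whole numbers: C 5.00, H 12.00
Empirical formula: C5H12
Empirical-formula mass = 72.15 g/mol; 72 ÷ 72.15 ≈ 1, so the molecular formula is C5H12.

C5H12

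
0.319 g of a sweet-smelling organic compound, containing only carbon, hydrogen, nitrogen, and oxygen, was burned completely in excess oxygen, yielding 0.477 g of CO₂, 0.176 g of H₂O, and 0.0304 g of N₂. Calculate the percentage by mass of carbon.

mol C = 0.477 g CO₂ ÷ 44.009 g/mol = 0.01084 mol
mol H = 2 × 0.176 g H₂O ÷ 18.015 g/mol = 0.01954 mol
mol N = 2 × 0.0304 g N₂ ÷ 28.014 g/mol = 0.002170 mol
mass O = 0.319 − (0.1302 + 0.01970 + 0.03040) = 0.1387 g → mol O = 0.1387 ÷ 15.999 = 0.008671 mol
mass % C = 0.1302 g ÷ 0.319 g × 100%

40.8%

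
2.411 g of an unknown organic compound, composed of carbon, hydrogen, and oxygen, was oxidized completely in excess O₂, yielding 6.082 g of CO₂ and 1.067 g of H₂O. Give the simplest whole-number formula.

mol C = 6.082 g CO₂ ÷ 44.009 g/mol = 0.13820 mol
mol H = 2 × 1.067 g H₂O ÷ 18.015 g/mol = 0.11846 mol
mass O = 2.411 − (1.6599 + 0.11940) = 0.63169 g → mol O = 0.63169 ÷ 15.999 = 0.039483 mol
Divide by the smallest (0.039483 mol): C 3.500, H 3.000, O 1.000
Multiplying each by 2 gives whole numbers: C 7.00, H 6.00, O 2.00

C7H6O2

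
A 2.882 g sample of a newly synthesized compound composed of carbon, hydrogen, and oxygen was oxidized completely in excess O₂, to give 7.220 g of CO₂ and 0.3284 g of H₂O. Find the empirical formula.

mol C = 7.220 g CO₂ ÷ 44.009 g/mol = 0.16406 mol
mol H = 2 × 0.3284 g H₂O ÷ 18.015 g/mol = 0.036459 mol
mass O = 2.882 − (1.9705 + 0.036750) = 0.87476 g → mol O = 0.87476 ÷ 15.999 = 0.054676 mol
Divide by the smallest (0.036459 mol): C 4.500, H 1.000, O 1.500
Multiplying each by 2 gives whole numbers: C 9.00, H 2.00, O 3.00

C9H2O3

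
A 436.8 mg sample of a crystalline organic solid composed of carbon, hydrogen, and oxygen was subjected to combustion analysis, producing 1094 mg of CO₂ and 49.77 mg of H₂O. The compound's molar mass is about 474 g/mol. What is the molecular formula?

C27H6O9

mol C = 1.094 g CO₂ ÷ 44.009 g/mol = 0.024859 mol
mol H = 2 × 0.04977 g H₂O ÷ 18.015 g/mol = 0.0055254 mol
mass O = 0.4368 − (0.29858 + 0.0055696) = 0.13265 g → mol O = 0.13265 ÷ 15.999 = 0.0082914 mol
Divide by the smallest (0.0055254 mol): C 4.499, H 1.000, O 1.501
Multiplying each by 2 gives whole numbers: C 9.00, H 2.00, O 3.00
Empirical formula: C9H2O3
Empirical-formula mass = 158.11 g/mol; 474 ÷ 158.11 ≈ 3, so the molecular formula is C27H6O9.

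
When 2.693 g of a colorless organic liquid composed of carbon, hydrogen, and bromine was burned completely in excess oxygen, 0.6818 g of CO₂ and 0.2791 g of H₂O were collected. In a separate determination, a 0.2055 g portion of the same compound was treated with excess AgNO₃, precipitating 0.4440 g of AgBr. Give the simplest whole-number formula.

mol C = 0.6818 g CO₂ ÷ 44.009 g/mol = 0.015492 mol
mol H = 2 × 0.2791 g H₂O ÷ 18.015 g/mol = 0.030985 mol
From the AgBr data: mol Br per gram of compound = (0.4440 ÷ 187.772) ÷ 0.2055 = 0.011506 mol/g, so in the 2.693 g combustion sample mol Br = 0.030987 mol
Divide by the smallest (0.015492 mol): C 1.000, H 2.000, Br 2.000

CH2Br2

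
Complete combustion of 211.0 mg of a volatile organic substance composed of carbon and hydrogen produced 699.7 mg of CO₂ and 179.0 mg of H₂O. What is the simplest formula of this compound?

C4H5

mol C = 0.6997 g CO₂ ÷ 44.009 g/mol = 0.015899 mol
mol H = 2 × 0.1790 g H₂O ÷ 18.015 g/mol = 0.019872 mol
Divide by the smallest (0.015899 mol): C 1.000, H 1.250
Multiplying each by 4 gives whole numbers: C 4.00, H 5.00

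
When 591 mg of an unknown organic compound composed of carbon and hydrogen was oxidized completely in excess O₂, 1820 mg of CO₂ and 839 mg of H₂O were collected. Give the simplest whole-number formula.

mol C = 1.82 g CO₂ ÷ 44.009 g/mol = 0.04136 mol
mol H = 2 × 0.839 g H₂O ÷ 18.015 g/mol = 0.09314 mol
Divide by the smallest (0.04136 mol): C 1.000, H 2.252
Multiplying each by 4 gives whole numbers: C 4.00, H 9.01

C4H9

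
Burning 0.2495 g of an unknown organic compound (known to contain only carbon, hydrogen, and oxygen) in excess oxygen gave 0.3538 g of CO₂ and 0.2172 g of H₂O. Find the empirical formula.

CH3O

mol C = 0.3538 g CO₂ ÷ 44.009 g/mol = 0.0080393 mol
mol H = 2 × 0.2172 g H₂O ÷ 18.015 g/mol = 0.024113 mol
mass O = 0.2495 − (0.096560 + 0.024306) = 0.12863 g → mol O = 0.12863 ÷ 15.999 = 0.0080401 mol
Divide by the smallest (0.0080393 mol): C 1.000, H 2.999, O 1.000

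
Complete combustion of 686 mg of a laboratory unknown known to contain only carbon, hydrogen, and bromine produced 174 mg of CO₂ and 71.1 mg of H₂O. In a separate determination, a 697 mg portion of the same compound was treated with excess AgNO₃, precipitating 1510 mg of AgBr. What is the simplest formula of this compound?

mol C = 0.174 g CO₂ ÷ 44.009 g/mol = 0.003954 mol
mol H = 2 × 0.0711 g H₂O ÷ 18.015 g/mol = 0.007893 mol
From the AgBr data: mol Br per gram of compound = (1.51 ÷ 187.772) ÷ 0.697 = 0.01154 mol/g, so in the 0.686 g combustion sample mol Br = 0.007915 mol
Divide by the smallest (0.003954 mol): C 1.000, H 1.996, Br 2.002

CH2Br2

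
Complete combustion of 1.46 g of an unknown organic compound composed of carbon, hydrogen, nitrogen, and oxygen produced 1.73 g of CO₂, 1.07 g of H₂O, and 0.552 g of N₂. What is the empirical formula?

mol C = 1.73 g CO₂ ÷ 44.009 g/mol = 0.03931 mol
mol H = 2 × 1.07 g H₂O ÷ 18.015 g/mol = 0.1188 mol
mol N = 2 × 0.552 g N₂ ÷ 28.014 g/mol = 0.03941 mol
mass O = 1.46 − (0.4722 + 0.1197 + 0.5520) = 0.3161 g → mol O = 0.3161 ÷ 15.999 = 0.01976 mol
Divide by the smallest (0.01976 mol): C 1.990, H 6.012, N 1.995, O 1.000

C2H6N2O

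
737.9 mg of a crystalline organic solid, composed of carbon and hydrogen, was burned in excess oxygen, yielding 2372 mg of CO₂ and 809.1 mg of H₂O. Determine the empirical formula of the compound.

mol C = 2.372 g CO₂ ÷ 44.009 g/mol = 0.053898 mol
mol H = 2 × 0.8091 g H₂O ÷ 18.015 g/mol = 0.089825 mol
Divide by the smallest (0.053898 mol): C 1.000, H 1.667
Multiplying each by 3 gives whole numbers: C 3.00, H 5.00

C3H5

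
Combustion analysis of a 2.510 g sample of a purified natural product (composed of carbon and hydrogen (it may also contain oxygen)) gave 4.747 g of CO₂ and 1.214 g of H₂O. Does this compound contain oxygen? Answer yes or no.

mol C = 4.747 g CO₂ ÷ 44.009 g/mol = 0.10786 mol
mol H = 2 × 1.214 g H₂O ÷ 18.015 g/mol = 0.13478 mol
C and H account for only 1.4314 g of the 2.510 g sample; the remaining 1.0786 g must be oxygen.

yes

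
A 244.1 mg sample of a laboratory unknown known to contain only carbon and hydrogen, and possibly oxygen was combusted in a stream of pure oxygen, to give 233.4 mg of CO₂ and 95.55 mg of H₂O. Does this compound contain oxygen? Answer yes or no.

mol C = 0.2334 g CO₂ ÷ 44.009 g/mol = 0.0053035 mol
mol H = 2 × 0.09555 g H₂O ÷ 18.015 g/mol = 0.010608 mol
C and H account for only 0.074393 g of the 0.2441 g sample; the remaining 0.16971 g must be oxygen.

yes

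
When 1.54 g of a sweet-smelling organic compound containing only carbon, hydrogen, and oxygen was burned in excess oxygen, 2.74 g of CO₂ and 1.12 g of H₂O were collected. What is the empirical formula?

mol C = 2.74 g CO₂ ÷ 44.009 g/mol = 0.06226 mol
mol H = 2 × 1.12 g H₂O ÷ 18.015 g/mol = 0.1243 mol
mass O = 1.54 − (0.7478 + 0.1253) = 0.6669 g → mol O = 0.6669 ÷ 15.999 = 0.04168 mol
Divide by the smallest (0.04168 mol): C 1.494, H 2.983, O 1.000
Multiplying each by 2 gives whole numbers: C 2.99, H 5.97, O 2.00

C3H6O2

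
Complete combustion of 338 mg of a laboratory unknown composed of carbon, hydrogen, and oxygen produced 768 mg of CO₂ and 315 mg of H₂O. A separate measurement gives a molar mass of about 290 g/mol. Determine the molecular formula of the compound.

mol C = 0.768 g CO₂ ÷ 44.009 g/mol = 0.01745 mol
mol H = 2 × 0.315 g H₂O ÷ 18.015 g/mol = 0.03497 mol
mass O = 0.338 − (0.2096 + 0.03525) = 0.09315 g → mol O = 0.09315 ÷ 15.999 = 0.005822 mol
Divide by the smallest (0.005822 mol): C 2.997, H 6.007, O 1.000
Empirical formula: C3H6O
Empirical-formula mass = 58.08 g/mol; 290 ÷ 58.08 ≈ 5, so the molecular formula is C15H30O5.

C15H30O5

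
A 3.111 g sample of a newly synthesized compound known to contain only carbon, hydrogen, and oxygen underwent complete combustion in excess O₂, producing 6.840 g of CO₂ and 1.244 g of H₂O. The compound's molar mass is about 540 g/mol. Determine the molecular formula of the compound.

C27H24O12

mol C = 6.840 g CO₂ ÷ 44.009 g/mol = 0.15542 mol
mol H = 2 × 1.244 g H₂O ÷ 18.015 g/mol = 0.13811 mol
mass O = 3.111 − (1.8668 + 0.13921) = 1.1050 g → mol O = 1.1050 ÷ 15.999 = 0.069067 mol
Divide by the smallest (0.069067 mol): C 2.250, H 2.000, O 1.000
Multiplying each by 4 gives whole numbers: C 9.00, H 8.00, O 4.00
Empirical formula: C9H8O4
Empirical-formula mass = 180.16 g/mol; 540 ÷ 180.16 ≈ 3, so the molecular formula is C27H24O12.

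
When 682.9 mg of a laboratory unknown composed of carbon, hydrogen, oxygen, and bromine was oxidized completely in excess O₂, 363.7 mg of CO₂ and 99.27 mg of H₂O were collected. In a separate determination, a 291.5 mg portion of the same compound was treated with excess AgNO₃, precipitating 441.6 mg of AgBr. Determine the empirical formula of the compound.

mol C = 0.3637 g CO₂ ÷ 44.009 g/mol = 0.0082642 mol
mol H = 2 × 0.09927 g H₂O ÷ 18.015 g/mol = 0.011021 mol
From the AgBr data: mol Br per gram of compound = (0.4416 ÷ 187.772) ÷ 0.2915 = 0.0080679 mol/g, so in the 0.6829 g combustion sample mol Br = 0.0055096 mol
mass O = 0.6829 − (0.099262 + 0.011109 + 0.44024) = 0.13229 g → mol O = 0.13229 ÷ 15.999 = 0.0082689 mol
Divide by the smallest (0.0055096 mol): C 1.500, H 2.000, Br 1.000, O 1.501
Multiplying each by 2 gives whole numbers: C 3.00, H 4.00, Br 2.00, O 3.00

C3H4Br2O3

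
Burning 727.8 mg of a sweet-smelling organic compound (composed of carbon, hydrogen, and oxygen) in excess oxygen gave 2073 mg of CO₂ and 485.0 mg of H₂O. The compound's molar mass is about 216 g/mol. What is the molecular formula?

mol C = 2.073 g CO₂ ÷ 44.009 g/mol = 0.047104 mol
mol H = 2 × 0.4850 g H₂O ÷ 18.015 g/mol = 0.053844 mol
mass O = 0.7278 − (0.56577 + 0.054275) = 0.10776 g → mol O = 0.10776 ÷ 15.999 = 0.0067354 mol
Divide by the smallest (0.0067354 mol): C 6.994, H 7.994, O 1.000
Empirical formula: C7H8O
Empirical-formula mass = 108.14 g/mol; 216 ÷ 108.14 ≈ 2, so the molecular formula is C14H16O2.

C14H16O2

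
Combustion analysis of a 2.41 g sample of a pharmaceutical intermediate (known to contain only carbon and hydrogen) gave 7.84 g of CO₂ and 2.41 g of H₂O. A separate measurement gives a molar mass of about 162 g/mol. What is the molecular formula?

C12H18

mol C = 7.84 g CO₂ ÷ 44.009 g/mol = 0.1781 mol
mol H = 2 × 2.41 g H₂O ÷ 18.015 g/mol = 0.2676 mol
Divide by the smallest (0.1781 mol): C 1.000, H 1.502
Multiplying each by 2 gives whole numbers: C 2.00, H 3.00
Empirical formula: C2H3
Empirical-formula mass = 27.05 g/mol; 162 ÷ 27.05 ≈ 6, so the molecular formula is C12H18.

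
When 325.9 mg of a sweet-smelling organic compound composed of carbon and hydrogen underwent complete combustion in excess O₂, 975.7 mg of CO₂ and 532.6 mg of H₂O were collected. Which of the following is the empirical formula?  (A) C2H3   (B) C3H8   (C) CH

(B) C3H8

mol C = 0.9757 g CO₂ ÷ 44.009 g/mol = 0.022170 mol
mol H = 2 × 0.5326 g H₂O ÷ 18.015 g/mol = 0.059129 mol
Divide by the smallest (0.022170 mol): C 1.000, H 2.667
Multiplying each by 3 gives whole numbers: C 3.00, H 8.00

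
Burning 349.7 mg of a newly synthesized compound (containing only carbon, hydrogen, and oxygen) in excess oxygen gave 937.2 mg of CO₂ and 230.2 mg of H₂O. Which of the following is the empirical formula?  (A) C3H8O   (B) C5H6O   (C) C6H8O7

(B) C5H6O

mol C = 0.9372 g CO₂ ÷ 44.009 g/mol = 0.021296 mol
mol H = 2 × 0.2302 g H₂O ÷ 18.015 g/mol = 0.025556 mol
mass O = 0.3497 − (0.25578 + 0.025761) = 0.068157 g → mol O = 0.068157 ÷ 15.999 = 0.0042601 mol
Divide by the smallest (0.0042601 mol): C 4.999, H 5.999, O 1.000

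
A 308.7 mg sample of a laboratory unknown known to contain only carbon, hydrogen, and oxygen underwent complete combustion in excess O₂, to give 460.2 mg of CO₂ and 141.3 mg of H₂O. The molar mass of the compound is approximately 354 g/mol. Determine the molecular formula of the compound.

C12H18O12

mol C = 0.4602 g CO₂ ÷ 44.009 g/mol = 0.010457 mol
mol H = 2 × 0.1413 g H₂O ÷ 18.015 g/mol = 0.015687 mol
mass O = 0.3087 − (0.12560 + 0.015812) = 0.16729 g → mol O = 0.16729 ÷ 15.999 = 0.010456 mol
Divide by the smallest (0.010456 mol): C 1.000, H 1.500, O 1.000
Multiplying each by 2 gives whole numbers: C 2.00, H 3.00, O 2.00
Empirical formula: C2H3O2
Empirical-formula mass = 59.04 g/mol; 354 ÷ 59.04 ≈ 6, so the molecular formula is C12H18O12.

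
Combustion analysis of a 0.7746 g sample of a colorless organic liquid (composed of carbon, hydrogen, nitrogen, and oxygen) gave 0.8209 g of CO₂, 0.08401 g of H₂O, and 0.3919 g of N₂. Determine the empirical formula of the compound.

C2HN3O

mol C = 0.8209 g CO₂ ÷ 44.009 g/mol = 0.018653 mol
mol H = 2 × 0.08401 g H₂O ÷ 18.015 g/mol = 0.0093267 mol
mol N = 2 × 0.3919 g N₂ ÷ 28.014 g/mol = 0.027979 mol
mass O = 0.7746 − (0.22404 + 0.0094013 + 0.39190) = 0.14926 g → mol O = 0.14926 ÷ 15.999 = 0.0093292 mol
Divide by the smallest (0.0093267 mol): C 2.000, H 1.000, N 3.000, O 1.000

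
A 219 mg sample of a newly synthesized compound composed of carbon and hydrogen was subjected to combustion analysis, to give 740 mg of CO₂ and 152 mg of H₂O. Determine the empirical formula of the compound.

CH

mol C = 0.740 g CO₂ ÷ 44.009 g/mol = 0.01681 mol
mol H = 2 × 0.152 g H₂O ÷ 18.015 g/mol = 0.01687 mol
Divide by the smallest (0.01681 mol): C 1.000, H 1.004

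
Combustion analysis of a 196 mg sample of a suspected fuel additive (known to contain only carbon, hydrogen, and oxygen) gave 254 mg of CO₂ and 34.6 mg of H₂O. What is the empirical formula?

C3H2O4

mol C = 0.254 g CO₂ ÷ 44.009 g/mol = 0.005772 mol
mol H = 2 × 0.0346 g H₂O ÷ 18.015 g/mol = 0.003841 mol
mass O = 0.196 − (0.06932 + 0.003872) = 0.1228 g → mol O = 0.1228 ÷ 15.999 = 0.007676 mol
Divide by the smallest (0.003841 mol): C 1.503, H 1.000, O 1.998
Multiplying each by 2 gives whole numbers: C 3.01, H 2.00, O 4.00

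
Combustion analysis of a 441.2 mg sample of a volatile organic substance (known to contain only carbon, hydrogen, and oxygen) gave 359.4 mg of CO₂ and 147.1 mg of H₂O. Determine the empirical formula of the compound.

mol C = 0.3594 g CO₂ ÷ 44.009 g/mol = 0.0081665 mol
mol H = 2 × 0.1471 g H₂O ÷ 18.015 g/mol = 0.016331 mol
mass O = 0.4412 − (0.098088 + 0.016461) = 0.32665 g → mol O = 0.32665 ÷ 15.999 = 0.020417 mol
Divide by the smallest (0.0081665 mol): C 1.000, H 2.000, O 2.500
Multiplying each by 2 gives whole numbers: C 2.00, H 4.00, O 5.00

C2H4O5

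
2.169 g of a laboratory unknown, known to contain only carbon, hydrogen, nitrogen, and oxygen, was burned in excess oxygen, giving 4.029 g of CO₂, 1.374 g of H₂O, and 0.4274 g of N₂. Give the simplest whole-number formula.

mol C = 4.029 g CO₂ ÷ 44.009 g/mol = 0.091549 mol
mol H = 2 × 1.374 g H₂O ÷ 18.015 g/mol = 0.15254 mol
mol N = 2 × 0.4274 g N₂ ÷ 28.014 g/mol = 0.030513 mol
mass O = 2.169 − (1.0996 + 0.15376 + 0.42740) = 0.48824 g → mol O = 0.48824 ÷ 15.999 = 0.030517 mol
Divide by the smallest (0.030513 mol): C 3.000, H 4.999, N 1.000, O 1.000

C3H5NO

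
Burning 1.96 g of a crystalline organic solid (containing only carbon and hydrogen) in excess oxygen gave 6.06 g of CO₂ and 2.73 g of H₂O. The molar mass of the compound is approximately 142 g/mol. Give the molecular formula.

C10H22

mol C = 6.06 g CO₂ ÷ 44.009 g/mol = 0.1377 mol
mol H = 2 × 2.73 g H₂O ÷ 18.015 g/mol = 0.3031 mol
Divide by the smallest (0.1377 mol): C 1.000, H 2.201
Multiplying each by 5 gives whole numbers: C 5.00, H 11.01
Empirical formula: C5H11
Empirical-formula mass = 71.14 g/mol; 142 ÷ 71.14 ≈ 2, so the molecular formula is C10H22.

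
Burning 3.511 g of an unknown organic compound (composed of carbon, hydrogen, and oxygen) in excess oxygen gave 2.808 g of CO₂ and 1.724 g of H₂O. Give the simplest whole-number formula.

mol C = 2.808 g CO₂ ÷ 44.009 g/mol = 0.063805 mol
mol H = 2 × 1.724 g H₂O ÷ 18.015 g/mol = 0.19140 mol
mass O = 3.511 − (0.76636 + 0.19293) = 2.5517 g → mol O = 2.5517 ÷ 15.999 = 0.15949 mol
Divide by the smallest (0.063805 mol): C 1.000, H 3.000, O 2.500
Multiplying each by 2 gives whole numbers: C 2.00, H 6.00, O 5.00

C2H6O5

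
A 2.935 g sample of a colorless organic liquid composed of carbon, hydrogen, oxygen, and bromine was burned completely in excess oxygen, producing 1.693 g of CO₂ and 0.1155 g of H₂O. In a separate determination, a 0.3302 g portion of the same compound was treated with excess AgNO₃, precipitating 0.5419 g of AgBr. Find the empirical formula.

mol C = 1.693 g CO₂ ÷ 44.009 g/mol = 0.038469 mol
mol H = 2 × 0.1155 g H₂O ÷ 18.015 g/mol = 0.012823 mol
From the AgBr data: mol Br per gram of compound = (0.5419 ÷ 187.772) ÷ 0.3302 = 0.0087400 mol/g, so in the 2.935 g combustion sample mol Br = 0.025652 mol
mass O = 2.935 − (0.46206 + 0.012925 + 2.0497) = 0.41033 g → mol O = 0.41033 ÷ 15.999 = 0.025647 mol
Divide by the smallest (0.012823 mol): C 3.000, H 1.000, Br 2.001, O 2.000

C3HBr2O2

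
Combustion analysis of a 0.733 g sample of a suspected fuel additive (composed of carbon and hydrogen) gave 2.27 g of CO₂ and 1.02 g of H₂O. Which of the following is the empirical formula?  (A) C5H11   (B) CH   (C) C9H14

mol C = 2.27 g CO₂ ÷ 44.009 g/mol = 0.05158 mol
mol H = 2 × 1.02 g H₂O ÷ 18.015 g/mol = 0.1132 mol
Divide by the smallest (0.05158 mol): C 1.000, H 2.195
Multiplying each by 5 gives whole numbers: C 5.00, H 10.98

(A) C5H11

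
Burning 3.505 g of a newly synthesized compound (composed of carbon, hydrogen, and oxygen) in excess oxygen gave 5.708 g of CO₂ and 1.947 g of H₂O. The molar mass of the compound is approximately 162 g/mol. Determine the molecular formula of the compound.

mol C = 5.708 g CO₂ ÷ 44.009 g/mol = 0.12970 mol
mol H = 2 × 1.947 g H₂O ÷ 18.015 g/mol = 0.21615 mol
mass O = 3.505 − (1.5578 + 0.21788) = 1.7293 g → mol O = 1.7293 ÷ 15.999 = 0.10809 mol
Divide by the smallest (0.10809 mol): C 1.200, H 2.000, O 1.000
Multiplying each by 5 gives whole numbers: C 6.00, H 10.00, O 5.00
Empirical formula: C6H10O5
Empirical-formula mass = 162.14 g/mol; 162 ÷ 162.14 ≈ 1, so the molecular formula is C6H10O5.

C6H10O5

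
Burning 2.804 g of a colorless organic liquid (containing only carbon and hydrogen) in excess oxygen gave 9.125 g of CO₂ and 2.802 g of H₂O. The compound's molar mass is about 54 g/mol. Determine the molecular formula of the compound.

C4H6

mol C = 9.125 g CO₂ ÷ 44.009 g/mol = 0.20734 mol
mol H = 2 × 2.802 g H₂O ÷ 18.015 g/mol = 0.31107 mol
Divide by the smallest (0.20734 mol): C 1.000, H 1.500
Multiplying each by 2 gives whole numbers: C 2.00, H 3.00
Empirical formula: C2H3
Empirical-formula mass = 27.05 g/mol; 54 ÷ 27.05 ≈ 2, so the molecular formula is C4H6.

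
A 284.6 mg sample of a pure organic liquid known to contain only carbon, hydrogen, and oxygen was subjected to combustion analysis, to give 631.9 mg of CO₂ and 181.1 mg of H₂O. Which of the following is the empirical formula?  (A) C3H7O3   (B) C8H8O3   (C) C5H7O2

(C) C5H7O2

mol C = 0.6319 g CO₂ ÷ 44.009 g/mol = 0.014358 mol
mol H = 2 × 0.1811 g H₂O ÷ 18.015 g/mol = 0.020105 mol
mass O = 0.2846 − (0.17246 + 0.020266) = 0.091875 g → mol O = 0.091875 ÷ 15.999 = 0.0057425 mol
Divide by the smallest (0.0057425 mol): C 2.500, H 3.501, O 1.000
Multiplying each by 2 gives whole numbers: C 5.00, H 7.00, O 2.00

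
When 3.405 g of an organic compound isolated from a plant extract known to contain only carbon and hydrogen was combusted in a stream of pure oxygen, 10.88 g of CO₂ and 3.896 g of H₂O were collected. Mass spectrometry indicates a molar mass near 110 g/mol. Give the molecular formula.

mol C = 10.88 g CO₂ ÷ 44.009 g/mol = 0.24722 mol
mol H = 2 × 3.896 g H₂O ÷ 18.015 g/mol = 0.43253 mol
Divide by the smallest (0.24722 mol): C 1.000, H 1.750
Multiplying each by 4 gives whole numbers: C 4.00, H 7.00
Empirical formula: C4H7
Empirical-formula mass = 55.10 g/mol; 110 ÷ 55.10 ≈ 2, so the molecular formula is C8H14.

C8H14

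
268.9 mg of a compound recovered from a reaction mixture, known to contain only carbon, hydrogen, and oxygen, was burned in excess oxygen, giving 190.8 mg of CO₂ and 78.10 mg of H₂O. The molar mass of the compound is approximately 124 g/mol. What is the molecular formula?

mol C = 0.1908 g CO₂ ÷ 44.009 g/mol = 0.0043355 mol
mol H = 2 × 0.07810 g H₂O ÷ 18.015 g/mol = 0.0086706 mol
mass O = 0.2689 − (0.052073 + 0.0087399) = 0.20809 g → mol O = 0.20809 ÷ 15.999 = 0.013006 mol
Divide by the smallest (0.0043355 mol): C 1.000, H 2.000, O 3.000
Empirical formula: CH2O3
Empirical-formula mass = 62.02 g/mol; 124 ÷ 62.02 ≈ 2, so the molecular formula is C2H4O6.

C2H4O6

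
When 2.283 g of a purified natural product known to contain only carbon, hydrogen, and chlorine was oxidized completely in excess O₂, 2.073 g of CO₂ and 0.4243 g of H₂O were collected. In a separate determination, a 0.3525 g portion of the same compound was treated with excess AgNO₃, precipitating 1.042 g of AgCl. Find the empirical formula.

CHCl

mol C = 2.073 g CO₂ ÷ 44.009 g/mol = 0.047104 mol
mol H = 2 × 0.4243 g H₂O ÷ 18.015 g/mol = 0.047105 mol
From the AgCl data: mol Cl per gram of compound = (1.042 ÷ 143.318) ÷ 0.3525 = 0.020626 mol/g, so in the 2.283 g combustion sample mol Cl = 0.047088 mol
Divide by the smallest (0.047088 mol): C 1.000, H 1.000, Cl 1.000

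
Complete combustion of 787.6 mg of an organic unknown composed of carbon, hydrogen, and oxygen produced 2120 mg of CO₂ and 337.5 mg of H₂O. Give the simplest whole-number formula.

mol C = 2.120 g CO₂ ÷ 44.009 g/mol = 0.048172 mol
mol H = 2 × 0.3375 g H₂O ÷ 18.015 g/mol = 0.037469 mol
mass O = 0.7876 − (0.57859 + 0.037769) = 0.17124 g → mol O = 0.17124 ÷ 15.999 = 0.010703 mol
Divide by the smallest (0.010703 mol): C 4.501, H 3.501, O 1.000
Multiplying each by 2 gives whole numbers: C 9.00, H 7.00, O 2.00

C9H7O2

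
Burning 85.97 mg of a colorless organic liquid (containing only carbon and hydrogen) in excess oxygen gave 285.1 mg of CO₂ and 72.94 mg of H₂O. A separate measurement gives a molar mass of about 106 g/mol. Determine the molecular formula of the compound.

C8H10

mol C = 0.2851 g CO₂ ÷ 44.009 g/mol = 0.0064782 mol
mol H = 2 × 0.07294 g H₂O ÷ 18.015 g/mol = 0.0080977 mol
Divide by the smallest (0.0064782 mol): C 1.000, H 1.250
Multiplying each by 4 gives whole numbers: C 4.00, H 5.00
Empirical formula: C4H5
Empirical-formula mass = 53.08 g/mol; 106 ÷ 53.08 ≈ 2, so the molecular formula is C8H10.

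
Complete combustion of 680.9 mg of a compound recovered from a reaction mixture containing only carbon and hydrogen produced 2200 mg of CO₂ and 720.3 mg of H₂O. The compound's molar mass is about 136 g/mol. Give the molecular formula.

C10H16

mol C = 2.200 g CO₂ ÷ 44.009 g/mol = 0.049990 mol
mol H = 2 × 0.7203 g H₂O ÷ 18.015 g/mol = 0.079967 mol
Divide by the smallest (0.049990 mol): C 1.000, H 1.600
Multiplying each by 5 gives whole numbers: C 5.00, H 8.00
Empirical formula: C5H8
Empirical-formula mass = 68.12 g/mol; 136 ÷ 68.12 ≈ 2, so the molecular formula is C10H16.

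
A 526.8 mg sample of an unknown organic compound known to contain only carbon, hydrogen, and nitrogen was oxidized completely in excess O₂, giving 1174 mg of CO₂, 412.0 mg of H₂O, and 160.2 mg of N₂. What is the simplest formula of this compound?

C7H12N3

mol C = 1.174 g CO₂ ÷ 44.009 g/mol = 0.026676 mol
mol H = 2 × 0.4120 g H₂O ÷ 18.015 g/mol = 0.045740 mol
mol N = 2 × 0.1602 g N₂ ÷ 28.014 g/mol = 0.011437 mol
Divide by the smallest (0.011437 mol): C 2.332, H 3.999, N 1.000
Multiplying each by 3 gives whole numbers: C 7.00, H 12.00, N 3.00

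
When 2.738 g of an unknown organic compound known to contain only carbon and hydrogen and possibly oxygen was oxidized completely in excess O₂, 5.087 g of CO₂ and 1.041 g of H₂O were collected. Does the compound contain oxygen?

yes

mol C = 5.087 g CO₂ ÷ 44.009 g/mol = 0.11559 mol
mol H = 2 × 1.041 g H₂O ÷ 18.015 g/mol = 0.11557 mol
C and H account for only 1.5048 g of the 2.738 g sample; the remaining 1.2332 g must be oxygen.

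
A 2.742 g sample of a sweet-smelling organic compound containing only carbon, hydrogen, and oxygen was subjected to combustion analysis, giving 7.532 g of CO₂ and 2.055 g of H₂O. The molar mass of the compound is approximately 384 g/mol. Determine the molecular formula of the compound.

C24H32O4

mol C = 7.532 g CO₂ ÷ 44.009 g/mol = 0.17115 mol
mol H = 2 × 2.055 g H₂O ÷ 18.015 g/mol = 0.22814 mol
mass O = 2.742 − (2.0556 + 0.22997) = 0.45639 g → mol O = 0.45639 ÷ 15.999 = 0.028526 mol
Divide by the smallest (0.028526 mol): C 6.000, H 7.998, O 1.000
Empirical formula: C6H8O
Empirical-formula mass = 96.13 g/mol; 384 ÷ 96.13 ≈ 4, so the molecular formula is C24H32O4.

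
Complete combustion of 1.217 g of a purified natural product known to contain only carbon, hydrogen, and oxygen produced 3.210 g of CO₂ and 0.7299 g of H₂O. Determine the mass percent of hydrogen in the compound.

mol C = 3.210 g CO₂ ÷ 44.009 g/mol = 0.072940 mol
mol H = 2 × 0.7299 g H₂O ÷ 18.015 g/mol = 0.081032 mol
mass O = 1.217 − (0.87608 + 0.081681) = 0.25924 g → mol O = 0.25924 ÷ 15.999 = 0.016204 mol
mass % H = 0.081681 g ÷ 1.217 g × 100%

6.71%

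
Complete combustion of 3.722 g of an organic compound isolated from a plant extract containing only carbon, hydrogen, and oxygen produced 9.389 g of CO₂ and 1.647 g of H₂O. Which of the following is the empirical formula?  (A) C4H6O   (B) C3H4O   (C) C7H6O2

(C) C7H6O2

mol C = 9.389 g CO₂ ÷ 44.009 g/mol = 0.21334 mol
mol H = 2 × 1.647 g H₂O ÷ 18.015 g/mol = 0.18285 mol
mass O = 3.722 − (2.5625 + 0.18431) = 0.97523 g → mol O = 0.97523 ÷ 15.999 = 0.060956 mol
Divide by the smallest (0.060956 mol): C 3.500, H 3.000, O 1.000
Multiplying each by 2 gives whole numbers: C 7.00, H 6.00, O 2.00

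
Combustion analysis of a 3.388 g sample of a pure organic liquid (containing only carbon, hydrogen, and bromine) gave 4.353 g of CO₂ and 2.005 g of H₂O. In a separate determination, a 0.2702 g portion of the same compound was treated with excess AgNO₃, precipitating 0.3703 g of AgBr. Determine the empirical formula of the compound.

C4H9Br

mol C = 4.353 g CO₂ ÷ 44.009 g/mol = 0.098912 mol
mol H = 2 × 2.005 g H₂O ÷ 18.015 g/mol = 0.22259 mol
From the AgBr data: mol Br per gram of compound = (0.3703 ÷ 187.772) ÷ 0.2702 = 0.0072986 mol/g, so in the 3.388 g combustion sample mol Br = 0.024728 mol
Divide by the smallest (0.024728 mol): C 4.000, H 9.002, Br 1.000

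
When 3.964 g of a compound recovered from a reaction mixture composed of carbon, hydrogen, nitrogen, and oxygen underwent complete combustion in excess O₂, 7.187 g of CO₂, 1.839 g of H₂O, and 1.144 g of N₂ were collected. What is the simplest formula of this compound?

mol C = 7.187 g CO₂ ÷ 44.009 g/mol = 0.16331 mol
mol H = 2 × 1.839 g H₂O ÷ 18.015 g/mol = 0.20416 mol
mol N = 2 × 1.144 g N₂ ÷ 28.014 g/mol = 0.081673 mol
mass O = 3.964 − (1.9615 + 0.20580 + 1.1440) = 0.65272 g → mol O = 0.65272 ÷ 15.999 = 0.040797 mol
Divide by the smallest (0.040797 mol): C 4.003, H 5.004, N 2.002, O 1.000

C4H5N2O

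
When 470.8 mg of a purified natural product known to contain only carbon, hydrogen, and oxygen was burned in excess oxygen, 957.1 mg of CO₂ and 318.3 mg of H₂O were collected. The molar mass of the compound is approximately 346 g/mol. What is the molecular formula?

C16H26O8

mol C = 0.9571 g CO₂ ÷ 44.009 g/mol = 0.021748 mol
mol H = 2 × 0.3183 g H₂O ÷ 18.015 g/mol = 0.035337 mol
mass O = 0.4708 − (0.26121 + 0.035620) = 0.17397 g → mol O = 0.17397 ÷ 15.999 = 0.010874 mol
Divide by the smallest (0.010874 mol): C 2.000, H 3.250, O 1.000
Multiplying each by 4 gives whole numbers: C 8.00, H 13.00, O 4.00
Empirical formula: C8H13O4
Empirical-formula mass = 173.19 g/mol; 346 ÷ 173.19 ≈ 2, so the molecular formula is C16H26O8.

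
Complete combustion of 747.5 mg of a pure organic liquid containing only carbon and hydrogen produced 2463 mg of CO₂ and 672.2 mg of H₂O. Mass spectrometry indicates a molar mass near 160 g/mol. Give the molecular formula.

mol C = 2.463 g CO₂ ÷ 44.009 g/mol = 0.055966 mol
mol H = 2 × 0.6722 g H₂O ÷ 18.015 g/mol = 0.074627 mol
Divide by the smallest (0.055966 mol): C 1.000, H 1.333
Multiplying each by 3 gives whole numbers: C 3.00, H 4.00
Empirical formula: C3H4
Empirical-formula mass = 40.06 g/mol; 160 ÷ 40.06 ≈ 4, so the molecular formula is C12H16.

C12H16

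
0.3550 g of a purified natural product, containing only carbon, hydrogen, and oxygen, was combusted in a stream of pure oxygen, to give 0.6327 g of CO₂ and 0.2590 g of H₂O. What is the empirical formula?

C3H6O2

mol C = 0.6327 g CO₂ ÷ 44.009 g/mol = 0.014377 mol
mol H = 2 × 0.2590 g H₂O ÷ 18.015 g/mol = 0.028754 mol
mass O = 0.3550 − (0.17268 + 0.028984) = 0.15334 g → mol O = 0.15334 ÷ 15.999 = 0.0095843 mol
Divide by the smallest (0.0095843 mol): C 1.500, H 3.000, O 1.000
Multiplying each by 2 gives whole numbers: C 3.00, H 6.00, O 2.00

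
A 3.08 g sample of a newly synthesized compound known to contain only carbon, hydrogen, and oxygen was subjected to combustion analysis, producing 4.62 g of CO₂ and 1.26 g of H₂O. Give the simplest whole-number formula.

C3H4O3

mol C = 4.62 g CO₂ ÷ 44.009 g/mol = 0.1050 mol
mol H = 2 × 1.26 g H₂O ÷ 18.015 g/mol = 0.1399 mol
mass O = 3.08 − (1.261 + 0.1410) = 1.678 g → mol O = 1.678 ÷ 15.999 = 0.1049 mol
Divide by the smallest (0.1049 mol): C 1.001, H 1.334, O 1.000
Multiplying each by 3 gives whole numbers: C 3.00, H 4.00, O 3.00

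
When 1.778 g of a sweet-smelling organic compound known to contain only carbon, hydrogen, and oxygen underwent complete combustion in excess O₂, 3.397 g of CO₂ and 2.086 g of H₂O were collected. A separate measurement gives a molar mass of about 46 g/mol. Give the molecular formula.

C2H6O

mol C = 3.397 g CO₂ ÷ 44.009 g/mol = 0.077189 mol
mol H = 2 × 2.086 g H₂O ÷ 18.015 g/mol = 0.23158 mol
mass O = 1.778 − (0.92711 + 0.23344) = 0.61745 g → mol O = 0.61745 ÷ 15.999 = 0.038593 mol
Divide by the smallest (0.038593 mol): C 2.000, H 6.001, O 1.000
Empirical formula: C2H6O
Empirical-formula mass = 46.07 g/mol; 46 ÷ 46.07 ≈ 1, so the molecular formula is C2H6O.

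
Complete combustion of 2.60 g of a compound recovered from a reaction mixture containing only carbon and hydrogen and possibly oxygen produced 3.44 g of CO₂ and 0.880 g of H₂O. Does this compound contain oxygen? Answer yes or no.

mol C = 3.44 g CO₂ ÷ 44.009 g/mol = 0.07817 mol
mol H = 2 × 0.880 g H₂O ÷ 18.015 g/mol = 0.09770 mol
C and H account for only 1.037 g of the 2.60 g sample; the remaining 1.563 g must be oxygen.

yes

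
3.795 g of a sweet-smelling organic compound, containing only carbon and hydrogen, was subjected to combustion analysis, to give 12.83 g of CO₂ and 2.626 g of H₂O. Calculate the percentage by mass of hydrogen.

mol C = 12.83 g CO₂ ÷ 44.009 g/mol = 0.29153 mol
mol H = 2 × 2.626 g H₂O ÷ 18.015 g/mol = 0.29153 mol
mass % H = 0.29387 g ÷ 3.795 g × 100%

7.74%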